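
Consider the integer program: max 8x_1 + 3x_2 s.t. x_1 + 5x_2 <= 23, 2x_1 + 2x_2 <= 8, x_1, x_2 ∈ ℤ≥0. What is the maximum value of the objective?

32

(x_1,x_2)=(4,0) is feasible, giving 32.
(x_1,x_2)=(3,1) is feasible, giving 27.
Maximum is 32 at (x_1,x_2)=(4,0).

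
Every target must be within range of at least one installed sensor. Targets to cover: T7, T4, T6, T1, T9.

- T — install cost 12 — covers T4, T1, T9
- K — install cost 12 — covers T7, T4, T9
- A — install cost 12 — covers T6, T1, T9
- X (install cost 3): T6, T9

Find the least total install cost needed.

The greedy cost-per-new-target heuristic would pick X, T, and K for 27, but a cheaper cover exists.
Choose K and A: together they cover T7, T4, T6, T1, T9 — every target.
Total install cost: 12 + 12 = 24.
No cover costs less than 24.

24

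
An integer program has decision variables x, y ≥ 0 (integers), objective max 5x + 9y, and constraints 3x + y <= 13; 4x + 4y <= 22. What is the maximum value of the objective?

45

Relaxing integrality, the LP optimum is 49.50 at (x,y) = (0, 5.5), which is not an integer point.
(x,y)=(0,5): 3·0+1·5=5≤13, 4·0+4·5=20≤22, objective 45.
(x,y)=(1,4): 3·1+1·4=7≤13, 4·1+4·4=20≤22, objective 41.
(x,y)=(0,4): 3·0+1·4=4≤13, 4·0+4·4=16≤22, objective 36.
No feasible integer point exceeds 45.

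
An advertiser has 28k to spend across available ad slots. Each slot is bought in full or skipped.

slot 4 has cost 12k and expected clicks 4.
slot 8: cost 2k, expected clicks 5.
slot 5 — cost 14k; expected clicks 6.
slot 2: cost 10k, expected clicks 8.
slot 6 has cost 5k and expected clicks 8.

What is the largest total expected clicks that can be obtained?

This is an integer program with binary decision variables.
Take slot 8, slot 2, and slot 6: cost 2 + 10 + 5 = 17 ≤ 28, expected clicks 5 + 8 + 8 = 21.
No other feasible combination does better.

21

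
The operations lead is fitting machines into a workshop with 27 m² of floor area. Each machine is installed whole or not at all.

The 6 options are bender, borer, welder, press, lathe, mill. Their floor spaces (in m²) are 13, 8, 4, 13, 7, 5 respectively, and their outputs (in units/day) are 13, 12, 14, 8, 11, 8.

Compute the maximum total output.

Take borer, welder, lathe, and mill: floor space 8 + 4 + 7 + 5 = 24 ≤ 27, output 12 + 14 + 11 + 8 = 45.
No other feasible combination does better.

45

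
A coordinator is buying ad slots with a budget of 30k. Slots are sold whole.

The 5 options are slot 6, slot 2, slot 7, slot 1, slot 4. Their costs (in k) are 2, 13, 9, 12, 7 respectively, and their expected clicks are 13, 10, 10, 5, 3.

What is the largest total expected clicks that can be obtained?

This is an integer program with binary decision variables.
Take slot 6, slot 2, and slot 7: cost 2 + 13 + 9 = 24 ≤ 30, expected clicks 13 + 10 + 10 = 33.
No other feasible combination does better.

33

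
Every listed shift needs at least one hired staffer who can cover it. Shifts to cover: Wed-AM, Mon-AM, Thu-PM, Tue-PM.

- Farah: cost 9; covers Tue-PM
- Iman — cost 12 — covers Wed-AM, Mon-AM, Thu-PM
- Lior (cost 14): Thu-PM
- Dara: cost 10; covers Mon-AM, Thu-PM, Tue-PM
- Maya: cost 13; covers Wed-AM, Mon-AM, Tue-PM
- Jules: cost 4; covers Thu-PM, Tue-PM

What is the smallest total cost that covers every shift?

Choose Iman and Jules: together they cover Wed-AM, Mon-AM, Thu-PM, Tue-PM — every shift.
Total cost: 12 + 4 = 16.

16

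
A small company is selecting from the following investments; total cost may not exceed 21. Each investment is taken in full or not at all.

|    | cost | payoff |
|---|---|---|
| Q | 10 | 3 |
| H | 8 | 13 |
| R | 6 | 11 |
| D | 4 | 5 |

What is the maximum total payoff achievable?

Allowing fractional choices, the relaxed optimum would be about 29.9, but investments are indivisible.
H + R + D: cost 8 + 6 + 4 = 18 ≤ 21, payoff 13 + 11 + 5 = 29.
H + R: cost 8 + 6 = 14 ≤ 21, payoff 13 + 11 = 24.
Best is H, R, and D with total payoff 29.

29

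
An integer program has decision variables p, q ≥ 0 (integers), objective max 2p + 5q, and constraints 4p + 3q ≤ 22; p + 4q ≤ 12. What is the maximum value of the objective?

(p,q)=(4,2) is feasible, giving 18.
(p,q)=(3,2) is feasible, giving 16.
The best lattice point is (4,2), giving 18.

18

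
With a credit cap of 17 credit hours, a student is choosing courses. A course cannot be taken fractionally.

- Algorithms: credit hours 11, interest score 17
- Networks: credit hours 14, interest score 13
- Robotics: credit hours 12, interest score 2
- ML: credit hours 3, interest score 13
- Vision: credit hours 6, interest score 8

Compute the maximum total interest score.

Algorithms + Vision: credit hours 11 + 6 = 17 ≤ 17, interest score 17 + 8 = 25.
Networks + ML: credit hours 14 + 3 = 17 ≤ 17, interest score 13 + 13 = 26.
Algorithms + ML: credit hours 11 + 3 = 14 ≤ 17, interest score 17 + 13 = 30.
Best is Algorithms and ML with total interest score 30.

30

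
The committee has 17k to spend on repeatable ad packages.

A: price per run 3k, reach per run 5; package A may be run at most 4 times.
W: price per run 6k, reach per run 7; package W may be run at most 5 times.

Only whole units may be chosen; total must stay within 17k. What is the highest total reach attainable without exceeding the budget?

4×A: price 12 ≤ 17, reach 4·5 = 20.
3×A and 1×W: price 15 ≤ 17, reach 3·5 + 1·7 = 22.
Best is 22.

22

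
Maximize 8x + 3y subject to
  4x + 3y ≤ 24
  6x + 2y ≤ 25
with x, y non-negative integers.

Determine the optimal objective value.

33

The continuous relaxation peaks at (2.7, 4.4) with value 34.80; rounding to a feasible lattice point costs some objective.
(x,y)=(3,3): 4·3+3·3=21≤24, 6·3+2·3=24≤25, objective 33.
(x,y)=(2,5): 4·2+3·5=23≤24, 6·2+2·5=22≤25, objective 31.
(x,y)=(3,2): 4·3+3·2=18≤24, 6·3+2·2=22≤25, objective 30.
(x,y)=(2,4): 4·2+3·4=20≤24, 6·2+2·4=20≤25, objective 28.
Maximum is 33 at (x,y)=(3,3).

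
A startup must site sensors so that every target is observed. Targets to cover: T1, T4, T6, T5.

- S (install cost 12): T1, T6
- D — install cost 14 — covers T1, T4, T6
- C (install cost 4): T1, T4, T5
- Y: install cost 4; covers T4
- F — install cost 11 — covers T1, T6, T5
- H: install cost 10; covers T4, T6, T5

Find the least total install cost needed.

Choose C and H: together they cover T1, T4, T6, T5 — every target.
Total install cost: 4 + 10 = 14.
No cover costs less than 14.

14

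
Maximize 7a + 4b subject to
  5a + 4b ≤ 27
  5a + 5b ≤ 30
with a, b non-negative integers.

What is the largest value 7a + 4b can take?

(a,b)=(5,0): 5·5+4·0=25≤27, 5·5+5·0=25≤30, objective 35.
(a,b)=(4,1): 5·4+4·1=24≤27, 5·4+5·1=25≤30, objective 32.
The best lattice point is (5,0), giving 35.

35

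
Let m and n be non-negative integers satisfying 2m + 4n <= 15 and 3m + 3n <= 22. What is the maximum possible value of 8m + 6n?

(m,n)=(7,0): 2·7+4·0=14≤15, 3·7+3·0=21≤22, objective 56.
(m,n)=(6,0): 2·6+4·0=12≤15, 3·6+3·0=18≤22, objective 48.
Maximum is 56 at (m,n)=(7,0).

56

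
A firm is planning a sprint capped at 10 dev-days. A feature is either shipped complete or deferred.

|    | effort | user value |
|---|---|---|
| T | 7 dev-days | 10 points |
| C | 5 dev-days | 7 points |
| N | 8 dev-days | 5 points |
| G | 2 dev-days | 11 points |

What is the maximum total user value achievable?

21

Take T and G: effort 7 + 2 = 9 ≤ 10, user value 10 + 11 = 21.
No other feasible combination does better.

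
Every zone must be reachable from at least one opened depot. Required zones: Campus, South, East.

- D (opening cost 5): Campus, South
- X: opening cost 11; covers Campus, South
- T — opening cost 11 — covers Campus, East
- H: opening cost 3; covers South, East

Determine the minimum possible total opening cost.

8

Choose D and H: together they cover Campus, South, East — every zone.
Total opening cost: 5 + 3 = 8.
No cover costs less than 8.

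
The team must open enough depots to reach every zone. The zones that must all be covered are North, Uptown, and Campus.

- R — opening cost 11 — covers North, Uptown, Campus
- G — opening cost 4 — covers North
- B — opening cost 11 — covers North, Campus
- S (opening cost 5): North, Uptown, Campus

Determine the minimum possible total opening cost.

5

This is a weighted set-cover instance.
S alone covers North, Uptown, Campus — every zone.
Total opening cost: 5.
No cover costs less than 5.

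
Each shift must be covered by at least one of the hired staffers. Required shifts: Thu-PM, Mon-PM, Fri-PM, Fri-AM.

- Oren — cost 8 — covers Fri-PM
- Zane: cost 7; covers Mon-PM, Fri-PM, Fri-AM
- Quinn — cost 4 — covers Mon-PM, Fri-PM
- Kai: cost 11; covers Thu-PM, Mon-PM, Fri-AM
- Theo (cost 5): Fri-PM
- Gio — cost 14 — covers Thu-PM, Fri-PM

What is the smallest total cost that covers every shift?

15

Choose Quinn and Kai: together they cover Thu-PM, Mon-PM, Fri-PM, Fri-AM — every shift.
Total cost: 4 + 11 = 15.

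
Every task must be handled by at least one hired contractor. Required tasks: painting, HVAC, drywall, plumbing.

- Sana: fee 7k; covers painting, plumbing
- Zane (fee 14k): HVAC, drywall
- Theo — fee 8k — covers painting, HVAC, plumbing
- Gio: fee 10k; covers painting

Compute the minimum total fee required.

21

Choose Sana and Zane: together they cover painting, HVAC, drywall, plumbing — every task.
Total fee: 7 + 14 = 21.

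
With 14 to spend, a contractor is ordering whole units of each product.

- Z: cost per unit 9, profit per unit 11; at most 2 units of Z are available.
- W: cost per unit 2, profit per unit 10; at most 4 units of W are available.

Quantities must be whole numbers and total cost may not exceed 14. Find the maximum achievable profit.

40

Take 4×W: cost 8 ≤ 14, profit 4·10 = 40.
W has the best ratio (10/2) and is taken to its limit of 4; remaining capacity is filled optimally with the others.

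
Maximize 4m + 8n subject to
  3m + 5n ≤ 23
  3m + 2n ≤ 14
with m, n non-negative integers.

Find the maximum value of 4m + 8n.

The continuous relaxation peaks at (0, 4.6) with value 36.80; rounding to a feasible lattice point costs some objective.
(m,n)=(1,4): 3·1+5·4=23≤23, 3·1+2·4=11≤14, objective 36.
(m,n)=(0,4): 3·0+5·4=20≤23, 3·0+2·4=8≤14, objective 32.
(m,n)=(2,3): 3·2+5·3=21≤23, 3·2+2·3=12≤14, objective 32.
The best lattice point is (1,4), giving 36.

36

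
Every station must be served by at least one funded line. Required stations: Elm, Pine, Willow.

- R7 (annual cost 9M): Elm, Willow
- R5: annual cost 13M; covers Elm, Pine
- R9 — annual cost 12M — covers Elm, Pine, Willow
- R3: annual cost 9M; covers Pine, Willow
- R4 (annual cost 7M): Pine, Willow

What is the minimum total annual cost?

12

R9 alone covers Elm, Pine, Willow — every station.
Total annual cost: 12.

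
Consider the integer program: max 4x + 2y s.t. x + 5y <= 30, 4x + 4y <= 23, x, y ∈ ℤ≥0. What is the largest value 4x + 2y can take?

20

Relaxing integrality, the LP optimum is 23.00 at (x,y) = (5.75, 0), which is not an integer point.
(x,y)=(5,0): 1·5+5·0=5≤30, 4·5+4·0=20≤23, objective 20.
(x,y)=(4,1): 1·4+5·1=9≤30, 4·4+4·1=20≤23, objective 18.
(x,y)=(4,0): 1·4+5·0=4≤30, 4·4+4·0=16≤23, objective 16.
Maximum is 20 at (x,y)=(5,0).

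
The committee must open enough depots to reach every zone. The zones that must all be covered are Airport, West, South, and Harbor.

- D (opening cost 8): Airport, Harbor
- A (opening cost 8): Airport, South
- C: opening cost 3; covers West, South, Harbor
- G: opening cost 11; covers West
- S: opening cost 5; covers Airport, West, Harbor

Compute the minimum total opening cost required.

This is a weighted set-cover instance.
Choose C and S: together they cover Airport, West, South, Harbor — every zone.
Total opening cost: 3 + 5 = 8.
No cover costs less than 8.

8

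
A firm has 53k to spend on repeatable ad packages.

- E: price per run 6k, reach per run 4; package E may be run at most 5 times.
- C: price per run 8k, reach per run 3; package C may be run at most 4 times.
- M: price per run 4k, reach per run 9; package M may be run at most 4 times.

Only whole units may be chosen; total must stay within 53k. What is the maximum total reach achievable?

56

4×E, 1×C, and 4×M: price 48 ≤ 53, reach 4·4 + 1·3 + 4·9 = 55.
5×E and 4×M: price 46 ≤ 53, reach 5·4 + 4·9 = 56.
Best is 56.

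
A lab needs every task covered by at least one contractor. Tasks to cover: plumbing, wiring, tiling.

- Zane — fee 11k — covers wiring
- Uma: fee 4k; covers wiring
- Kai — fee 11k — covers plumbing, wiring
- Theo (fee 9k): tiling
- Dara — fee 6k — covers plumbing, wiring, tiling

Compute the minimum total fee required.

This is a weighted set-cover instance.
Dara alone covers plumbing, wiring, tiling — every task.
Total fee: 6.
No cover costs less than 6.

6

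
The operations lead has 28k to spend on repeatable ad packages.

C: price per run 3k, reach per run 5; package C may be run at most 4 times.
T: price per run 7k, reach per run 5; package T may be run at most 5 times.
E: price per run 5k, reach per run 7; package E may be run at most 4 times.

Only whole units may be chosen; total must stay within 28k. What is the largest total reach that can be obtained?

2×C and 4×E: price 26 ≤ 28, reach 2·5 + 4·7 = 38.
4×C and 3×E: price 27 ≤ 28, reach 4·5 + 3·7 = 41.
Best is 41.

41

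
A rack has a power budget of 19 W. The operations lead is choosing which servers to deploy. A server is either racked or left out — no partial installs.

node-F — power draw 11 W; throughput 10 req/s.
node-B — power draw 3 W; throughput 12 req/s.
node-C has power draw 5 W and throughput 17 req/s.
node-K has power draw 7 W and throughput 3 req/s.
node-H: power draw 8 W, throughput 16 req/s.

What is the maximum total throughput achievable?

Treat it as a binary knapsack problem.
Allowing fractional choices, the relaxed optimum would be about 47.7, but servers are indivisible.
node-F + node-B + node-C: power draw 11 + 3 + 5 = 19 ≤ 19, throughput 10 + 12 + 17 = 39.
node-B + node-C + node-H: power draw 3 + 5 + 8 = 16 ≤ 19, throughput 12 + 17 + 16 = 45.
Best is node-B, node-C, and node-H with total throughput 45.

45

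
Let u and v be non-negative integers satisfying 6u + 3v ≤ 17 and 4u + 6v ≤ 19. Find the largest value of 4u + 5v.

15

The continuous relaxation peaks at (1.88, 1.92) with value 17.08; rounding to a feasible lattice point costs some objective.
(u,v)=(0,3) is feasible, giving 15.
(u,v)=(1,2) is feasible, giving 14.
(u,v)=(2,1) is feasible, giving 13.
(u,v)=(0,2) is feasible, giving 10.
No feasible integer point exceeds 15.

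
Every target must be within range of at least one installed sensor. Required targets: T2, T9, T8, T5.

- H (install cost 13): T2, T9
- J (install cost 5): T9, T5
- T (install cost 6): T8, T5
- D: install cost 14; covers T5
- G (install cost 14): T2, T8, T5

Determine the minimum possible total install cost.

The greedy cost-per-new-target heuristic would pick J, T, and H for 24, but a cheaper cover exists.
Choose H and T: together they cover T2, T9, T8, T5 — every target.
Total install cost: 13 + 6 = 19.
No cover costs less than 19.

19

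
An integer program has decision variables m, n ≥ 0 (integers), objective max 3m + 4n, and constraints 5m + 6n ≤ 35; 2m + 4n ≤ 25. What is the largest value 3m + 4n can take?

The continuous relaxation peaks at (0, 5.83) with value 23.33; rounding to a feasible lattice point costs some objective.
(m,n)=(1,5): 5·1+6·5=35≤35, 2·1+4·5=22≤25, objective 23.
(m,n)=(2,4): 5·2+6·4=34≤35, 2·2+4·4=20≤25, objective 22.
(m,n)=(0,5): 5·0+6·5=30≤35, 2·0+4·5=20≤25, objective 20.
(m,n)=(1,4): 5·1+6·4=29≤35, 2·1+4·4=18≤25, objective 19.
No feasible integer point exceeds 23.

23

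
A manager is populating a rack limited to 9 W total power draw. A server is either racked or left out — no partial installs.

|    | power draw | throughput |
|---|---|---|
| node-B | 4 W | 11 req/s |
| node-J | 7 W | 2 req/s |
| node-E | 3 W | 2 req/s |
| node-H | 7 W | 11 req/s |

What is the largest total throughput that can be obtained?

13

Allowing fractional choices, the relaxed optimum would be about 18.9, but servers are indivisible.
node-B + node-E: power draw 4 + 3 = 7 ≤ 9, throughput 11 + 2 = 13.
node-B: power draw 4 ≤ 9, throughput 11.
node-H: power draw 7 ≤ 9, throughput 11.
Best is node-B and node-E with total throughput 13.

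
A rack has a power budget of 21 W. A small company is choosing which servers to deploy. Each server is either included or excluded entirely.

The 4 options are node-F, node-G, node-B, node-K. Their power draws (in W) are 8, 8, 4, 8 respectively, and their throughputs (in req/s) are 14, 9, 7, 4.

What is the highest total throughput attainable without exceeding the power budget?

node-F + node-G: power draw 8 + 8 = 16 ≤ 21, throughput 14 + 9 = 23.
node-F + node-G + node-B: power draw 8 + 8 + 4 = 20 ≤ 21, throughput 14 + 9 + 7 = 30.
node-F + node-B + node-K: power draw 8 + 4 + 8 = 20 ≤ 21, throughput 14 + 7 + 4 = 25.
Best is node-F, node-G, and node-B with total throughput 30.

30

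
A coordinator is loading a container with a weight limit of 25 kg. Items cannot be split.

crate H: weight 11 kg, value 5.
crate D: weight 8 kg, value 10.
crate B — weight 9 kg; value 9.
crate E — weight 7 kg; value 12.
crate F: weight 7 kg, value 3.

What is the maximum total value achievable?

Treat it as a binary knapsack problem.
Allowing fractional choices, the relaxed optimum would be about 31.5, but items are indivisible.
crate D + crate E + crate F: weight 8 + 7 + 7 = 22 ≤ 25, value 10 + 12 + 3 = 25.
crate D + crate B + crate E: weight 8 + 9 + 7 = 24 ≤ 25, value 10 + 9 + 12 = 31.
Best is crate D, crate B, and crate E with total value 31.

31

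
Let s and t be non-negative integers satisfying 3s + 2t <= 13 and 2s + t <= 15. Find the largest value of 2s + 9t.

The continuous relaxation peaks at (0, 6.5) with value 58.50; rounding to a feasible lattice point costs some objective.
(s,t)=(0,6): 3·0+2·6=12≤13, 2·0+1·6=6≤15, objective 54.
(s,t)=(1,5): 3·1+2·5=13≤13, 2·1+1·5=7≤15, objective 47.
(s,t)=(0,5): 3·0+2·5=10≤13, 2·0+1·5=5≤15, objective 45.
The best lattice point is (0,6), giving 54.

54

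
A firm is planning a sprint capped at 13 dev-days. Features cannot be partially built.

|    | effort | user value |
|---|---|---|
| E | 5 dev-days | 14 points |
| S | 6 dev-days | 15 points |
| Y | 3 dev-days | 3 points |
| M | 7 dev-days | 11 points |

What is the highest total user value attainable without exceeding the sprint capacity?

29

Take E and S: effort 5 + 6 = 11 ≤ 13, user value 14 + 15 = 29.
No other feasible combination does better.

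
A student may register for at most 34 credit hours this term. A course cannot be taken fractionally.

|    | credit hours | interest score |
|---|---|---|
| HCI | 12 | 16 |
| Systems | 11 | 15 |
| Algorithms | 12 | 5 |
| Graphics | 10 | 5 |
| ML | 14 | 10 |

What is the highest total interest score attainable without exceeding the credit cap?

36

This is an integer program with binary decision variables.
Allowing fractional choices, the relaxed optimum would be about 38.9, but courses are indivisible.
HCI + ML: credit hours 12 + 14 = 26 ≤ 34, interest score 16 + 10 = 26.
HCI + Systems + Graphics: credit hours 12 + 11 + 10 = 33 ≤ 34, interest score 16 + 15 + 5 = 36.
HCI + Systems: credit hours 12 + 11 = 23 ≤ 34, interest score 16 + 15 = 31.
Best is HCI, Systems, and Graphics with total interest score 36.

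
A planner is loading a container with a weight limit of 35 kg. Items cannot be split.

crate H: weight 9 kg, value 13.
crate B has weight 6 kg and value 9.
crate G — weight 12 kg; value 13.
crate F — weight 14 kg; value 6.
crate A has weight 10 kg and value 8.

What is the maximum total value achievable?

35

crate H + crate G + crate A: weight 9 + 12 + 10 = 31 ≤ 35, value 13 + 13 + 8 = 34.
crate H + crate G + crate F: weight 9 + 12 + 14 = 35 ≤ 35, value 13 + 13 + 6 = 32.
crate H + crate B + crate G: weight 9 + 6 + 12 = 27 ≤ 35, value 13 + 9 + 13 = 35.
Best is crate H, crate B, and crate G with total value 35.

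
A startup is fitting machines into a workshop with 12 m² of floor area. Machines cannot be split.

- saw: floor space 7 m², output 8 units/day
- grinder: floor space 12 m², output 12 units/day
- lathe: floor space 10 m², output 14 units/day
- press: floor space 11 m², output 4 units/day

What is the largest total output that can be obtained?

14

Allowing fractional choices, the relaxed optimum would be about 16.3, but machines are indivisible.
lathe: floor space 10 ≤ 12, output 14.
grinder: floor space 12 ≤ 12, output 12.
saw: floor space 7 ≤ 12, output 8.
Best is lathe with total output 14.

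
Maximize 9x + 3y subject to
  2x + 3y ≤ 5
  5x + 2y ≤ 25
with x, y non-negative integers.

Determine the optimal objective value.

(x,y)=(2,0): 2·2+3·0=4≤5, 5·2+2·0=10≤25, objective 18.
(x,y)=(1,1): 2·1+3·1=5≤5, 5·1+2·1=7≤25, objective 12.
No feasible integer point exceeds 18.

18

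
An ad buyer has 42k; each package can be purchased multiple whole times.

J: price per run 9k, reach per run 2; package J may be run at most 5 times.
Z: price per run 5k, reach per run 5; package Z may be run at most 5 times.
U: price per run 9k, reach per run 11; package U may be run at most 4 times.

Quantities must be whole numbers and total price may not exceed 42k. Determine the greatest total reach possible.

49

U has the best ratio (11/9); taking only U gives at most 4×11 = 44 (stopped by the price limit).
Mixing does better — 1×Z and 4×U: price 41 ≤ 42, reach 1·5 + 4·11 = 49.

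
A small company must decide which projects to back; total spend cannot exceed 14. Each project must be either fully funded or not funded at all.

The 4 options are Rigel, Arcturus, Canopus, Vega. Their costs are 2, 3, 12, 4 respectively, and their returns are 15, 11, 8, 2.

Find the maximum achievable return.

28

This is an integer program with binary decision variables.
Allowing fractional choices, the relaxed optimum would be about 32.0, but projects are indivisible.
Rigel + Canopus: cost 2 + 12 = 14 ≤ 14, return 15 + 8 = 23.
Rigel + Arcturus: cost 2 + 3 = 5 ≤ 14, return 15 + 11 = 26.
Rigel + Arcturus + Vega: cost 2 + 3 + 4 = 9 ≤ 14, return 15 + 11 + 2 = 28.
Best is Rigel, Arcturus, and Vega with total return 28.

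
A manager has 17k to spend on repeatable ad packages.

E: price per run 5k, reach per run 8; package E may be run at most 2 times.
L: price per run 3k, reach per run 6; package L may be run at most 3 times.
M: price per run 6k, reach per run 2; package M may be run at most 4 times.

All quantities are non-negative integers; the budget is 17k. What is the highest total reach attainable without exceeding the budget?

This is a bounded integer knapsack.
1×E and 3×L: price 14 ≤ 17, reach 1·8 + 3·6 = 26.
2×E and 2×L: price 16 ≤ 17, reach 2·8 + 2·6 = 28.
Best is 28.

28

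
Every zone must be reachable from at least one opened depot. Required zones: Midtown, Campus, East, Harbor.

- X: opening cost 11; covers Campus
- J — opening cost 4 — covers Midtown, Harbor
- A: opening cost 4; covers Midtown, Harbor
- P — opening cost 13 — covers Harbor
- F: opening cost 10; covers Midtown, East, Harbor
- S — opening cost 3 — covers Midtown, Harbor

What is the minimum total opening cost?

The greedy cost-per-new-zone heuristic would pick S, F, and X for 24, but a cheaper cover exists.
Choose X and F: together they cover Midtown, Campus, East, Harbor — every zone.
Total opening cost: 11 + 10 = 21.
No cover costs less than 21.

21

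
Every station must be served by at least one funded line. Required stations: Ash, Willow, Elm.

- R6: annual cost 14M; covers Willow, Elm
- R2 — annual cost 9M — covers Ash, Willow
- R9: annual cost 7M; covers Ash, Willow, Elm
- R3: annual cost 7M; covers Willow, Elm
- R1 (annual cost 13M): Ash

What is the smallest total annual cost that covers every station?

This is an integer covering problem.
R9 alone covers Ash, Willow, Elm — every station.
Total annual cost: 7.
No cover costs less than 7.

7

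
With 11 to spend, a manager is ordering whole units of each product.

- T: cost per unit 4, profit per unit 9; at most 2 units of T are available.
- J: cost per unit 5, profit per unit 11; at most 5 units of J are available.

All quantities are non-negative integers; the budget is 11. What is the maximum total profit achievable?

22

This is a bounded integer knapsack.
T has the best ratio (9/4); taking only T gives at most 2×9 = 18 (stopped by the cost limit).
Mixing does better — 2×J: cost 10 ≤ 11, profit 2·11 = 22.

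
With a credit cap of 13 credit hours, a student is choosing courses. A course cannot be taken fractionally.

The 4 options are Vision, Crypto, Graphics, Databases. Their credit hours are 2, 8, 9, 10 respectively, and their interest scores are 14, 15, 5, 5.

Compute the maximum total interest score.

29

Take Vision and Crypto: credit hours 2 + 8 = 10 ≤ 13, interest score 14 + 15 = 29.
No other feasible combination does better.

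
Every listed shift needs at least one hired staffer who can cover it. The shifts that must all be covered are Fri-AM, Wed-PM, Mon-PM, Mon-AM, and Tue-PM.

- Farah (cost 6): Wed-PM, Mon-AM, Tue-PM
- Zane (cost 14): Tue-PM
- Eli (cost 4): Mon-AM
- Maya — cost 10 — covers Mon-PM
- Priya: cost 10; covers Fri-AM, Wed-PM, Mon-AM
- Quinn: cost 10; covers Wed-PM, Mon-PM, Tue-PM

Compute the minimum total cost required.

The greedy cost-per-new-shift heuristic would pick Farah, Maya, and Priya for 26, but a cheaper cover exists.
Choose Priya and Quinn: together they cover Fri-AM, Wed-PM, Mon-PM, Mon-AM, Tue-PM — every shift.
Total cost: 10 + 10 = 20.
No cover costs less than 20.

20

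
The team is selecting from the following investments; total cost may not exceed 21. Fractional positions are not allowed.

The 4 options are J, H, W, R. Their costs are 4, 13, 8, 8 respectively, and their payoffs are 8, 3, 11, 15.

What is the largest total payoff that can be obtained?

34

Allowing fractional choices, the relaxed optimum would be about 34.2, but investments are indivisible.
J + W + R: cost 4 + 8 + 8 = 20 ≤ 21, payoff 8 + 11 + 15 = 34.
J + R: cost 4 + 8 = 12 ≤ 21, payoff 8 + 15 = 23.
W + R: cost 8 + 8 = 16 ≤ 21, payoff 11 + 15 = 26.
Best is J, W, and R with total payoff 34.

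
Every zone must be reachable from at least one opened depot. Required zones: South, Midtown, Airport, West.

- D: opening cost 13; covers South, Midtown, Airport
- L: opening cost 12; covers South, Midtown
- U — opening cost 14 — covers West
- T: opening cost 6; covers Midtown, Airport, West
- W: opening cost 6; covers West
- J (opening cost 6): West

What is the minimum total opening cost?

18

Choose L and T: together they cover South, Midtown, Airport, West — every zone.
Total opening cost: 12 + 6 = 18.
No cover costs less than 18.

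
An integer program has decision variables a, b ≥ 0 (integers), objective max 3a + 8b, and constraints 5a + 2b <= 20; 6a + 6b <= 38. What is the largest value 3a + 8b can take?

48

(a,b)=(0,6): 5·0+2·6=12≤20, 6·0+6·6=36≤38, objective 48.
(a,b)=(1,5): 5·1+2·5=15≤20, 6·1+6·5=36≤38, objective 43.
(a,b)=(0,5): 5·0+2·5=10≤20, 6·0+6·5=30≤38, objective 40.
The best lattice point is (0,6), giving 48.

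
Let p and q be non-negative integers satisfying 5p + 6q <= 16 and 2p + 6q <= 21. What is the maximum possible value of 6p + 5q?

18

The continuous relaxation peaks at (3.2, 0) with value 19.20; rounding to a feasible lattice point costs some objective.
(p,q)=(3,0): 5·3+6·0=15≤16, 2·3+6·0=6≤21, objective 18.
(p,q)=(2,1): 5·2+6·1=16≤16, 2·2+6·1=10≤21, objective 17.
The best lattice point is (3,0), giving 18.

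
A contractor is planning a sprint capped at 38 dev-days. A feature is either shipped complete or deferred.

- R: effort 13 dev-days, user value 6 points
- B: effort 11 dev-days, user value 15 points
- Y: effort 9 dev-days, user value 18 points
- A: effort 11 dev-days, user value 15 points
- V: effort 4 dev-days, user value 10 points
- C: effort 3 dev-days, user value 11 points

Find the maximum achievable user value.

Take B, Y, A, V, and C: effort 11 + 9 + 11 + 4 + 3 = 38 ≤ 38, user value 15 + 18 + 15 + 10 + 11 = 69.
No other feasible combination does better.

69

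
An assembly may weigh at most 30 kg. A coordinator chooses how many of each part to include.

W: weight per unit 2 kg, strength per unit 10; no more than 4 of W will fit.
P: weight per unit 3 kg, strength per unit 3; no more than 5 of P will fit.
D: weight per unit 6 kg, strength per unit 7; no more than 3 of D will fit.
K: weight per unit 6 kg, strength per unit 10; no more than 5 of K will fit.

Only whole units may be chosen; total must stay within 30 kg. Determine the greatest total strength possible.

This is a bounded integer knapsack.
Take 4×W, 1×P, and 3×K: weight 29 ≤ 30, strength 4·10 + 1·3 + 3·10 = 73.
W has the best ratio (10/2) and is taken to its limit of 4; remaining capacity is filled optimally with the others.

73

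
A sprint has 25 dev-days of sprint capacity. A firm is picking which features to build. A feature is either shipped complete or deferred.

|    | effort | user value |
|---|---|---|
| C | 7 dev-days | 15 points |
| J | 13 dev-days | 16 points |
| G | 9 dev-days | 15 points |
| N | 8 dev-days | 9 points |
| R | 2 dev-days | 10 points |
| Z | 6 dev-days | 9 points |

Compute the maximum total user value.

49

Treat it as a binary knapsack problem.
G + N + R + Z: effort 9 + 8 + 2 + 6 = 25 ≤ 25, user value 15 + 9 + 10 + 9 = 43.
C + N + R + Z: effort 7 + 8 + 2 + 6 = 23 ≤ 25, user value 15 + 9 + 10 + 9 = 43.
C + G + R + Z: effort 7 + 9 + 2 + 6 = 24 ≤ 25, user value 15 + 15 + 10 + 9 = 49.
Best is C, G, R, and Z with total user value 49.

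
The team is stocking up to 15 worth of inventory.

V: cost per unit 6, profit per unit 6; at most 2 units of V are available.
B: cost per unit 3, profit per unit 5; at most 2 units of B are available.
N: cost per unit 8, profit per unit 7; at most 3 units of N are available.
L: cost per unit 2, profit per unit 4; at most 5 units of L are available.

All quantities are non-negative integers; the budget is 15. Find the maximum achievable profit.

26

Take 2×B and 4×L: cost 14 ≤ 15, profit 2·5 + 4·4 = 26.
No other integer combination yields more.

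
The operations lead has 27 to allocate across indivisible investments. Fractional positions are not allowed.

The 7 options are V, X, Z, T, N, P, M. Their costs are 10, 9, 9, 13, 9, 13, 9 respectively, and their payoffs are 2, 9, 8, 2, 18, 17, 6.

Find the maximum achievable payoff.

35

Take N and P: cost 9 + 13 = 22 ≤ 27, payoff 18 + 17 = 35.
No feasible combination exceeds this.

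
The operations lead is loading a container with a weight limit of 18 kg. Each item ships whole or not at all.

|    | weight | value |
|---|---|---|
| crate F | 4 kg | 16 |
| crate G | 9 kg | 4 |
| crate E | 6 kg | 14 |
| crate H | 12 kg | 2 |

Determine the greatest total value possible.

30

Allowing fractional choices, the relaxed optimum would be about 33.6, but items are indivisible.
crate F + crate E: weight 4 + 6 = 10 ≤ 18, value 16 + 14 = 30.
crate G + crate E: weight 9 + 6 = 15 ≤ 18, value 4 + 14 = 18.
crate F + crate G: weight 4 + 9 = 13 ≤ 18, value 16 + 4 = 20.
Best is crate F and crate E with total value 30.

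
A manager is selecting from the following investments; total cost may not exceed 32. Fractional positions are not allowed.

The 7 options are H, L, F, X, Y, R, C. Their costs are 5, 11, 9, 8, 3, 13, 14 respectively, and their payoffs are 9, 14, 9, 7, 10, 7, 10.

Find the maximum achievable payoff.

42

This is a 0-1 knapsack instance.
H + L + X + Y: cost 5 + 11 + 8 + 3 = 27 ≤ 32, payoff 9 + 14 + 7 + 10 = 40.
L + F + X + Y: cost 11 + 9 + 8 + 3 = 31 ≤ 32, payoff 14 + 9 + 7 + 10 = 40.
H + L + F + Y: cost 5 + 11 + 9 + 3 = 28 ≤ 32, payoff 9 + 14 + 9 + 10 = 42.
Best is H, L, F, and Y with total payoff 42.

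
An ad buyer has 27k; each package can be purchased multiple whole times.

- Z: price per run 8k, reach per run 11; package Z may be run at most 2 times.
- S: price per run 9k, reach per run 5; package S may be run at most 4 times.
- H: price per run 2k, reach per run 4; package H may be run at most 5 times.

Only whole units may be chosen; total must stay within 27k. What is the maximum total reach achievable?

42

2×Z and 5×H: price 26 ≤ 27, reach 2·11 + 5·4 = 42.
2×Z and 4×H: price 24 ≤ 27, reach 2·11 + 4·4 = 38.
Best is 42.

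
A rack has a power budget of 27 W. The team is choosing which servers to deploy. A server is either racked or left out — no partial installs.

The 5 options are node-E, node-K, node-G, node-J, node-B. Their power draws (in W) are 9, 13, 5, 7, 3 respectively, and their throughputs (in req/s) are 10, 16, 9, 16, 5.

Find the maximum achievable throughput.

41

Allowing fractional choices, the relaxed optimum would be about 44.8, but servers are indivisible.
node-E + node-G + node-J + node-B: power draw 9 + 5 + 7 + 3 = 24 ≤ 27, throughput 10 + 9 + 16 + 5 = 40.
node-K + node-G + node-J: power draw 13 + 5 + 7 = 25 ≤ 27, throughput 16 + 9 + 16 = 41.
node-K + node-J + node-B: power draw 13 + 7 + 3 = 23 ≤ 27, throughput 16 + 16 + 5 = 37.
Best is node-K, node-G, and node-J with total throughput 41.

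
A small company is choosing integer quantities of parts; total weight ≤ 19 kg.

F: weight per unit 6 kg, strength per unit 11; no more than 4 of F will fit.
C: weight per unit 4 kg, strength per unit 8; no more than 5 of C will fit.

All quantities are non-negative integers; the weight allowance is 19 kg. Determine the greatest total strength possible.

35

C has the best ratio (8/4); taking only C gives at most 4×8 = 32 (stopped by the weight limit).
Mixing does better — 1×F and 3×C: weight 18 ≤ 19, strength 1·11 + 3·8 = 35.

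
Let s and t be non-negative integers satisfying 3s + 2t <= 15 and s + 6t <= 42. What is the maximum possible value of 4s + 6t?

42

Relaxing integrality, the LP optimum is 43.12 at (s,t) = (0.375, 6.94), which is not an integer point.
(s,t)=(0,7): 3·0+2·7=14≤15, 1·0+6·7=42≤42, objective 42.
(s,t)=(1,6): 3·1+2·6=15≤15, 1·1+6·6=37≤42, objective 40.
(s,t)=(0,6): 3·0+2·6=12≤15, 1·0+6·6=36≤42, objective 36.
No feasible integer point exceeds 42.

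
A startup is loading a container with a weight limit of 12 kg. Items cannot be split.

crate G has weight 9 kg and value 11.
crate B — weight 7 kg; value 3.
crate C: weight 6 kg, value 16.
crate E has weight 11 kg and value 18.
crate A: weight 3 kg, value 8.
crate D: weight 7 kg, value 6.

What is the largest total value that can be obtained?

24

Take crate C and crate A: weight 6 + 3 = 9 ≤ 12, value 16 + 8 = 24.
No other feasible combination does better.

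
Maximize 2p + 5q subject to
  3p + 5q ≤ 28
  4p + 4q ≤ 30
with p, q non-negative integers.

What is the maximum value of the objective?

Relaxing integrality, the LP optimum is 28.00 at (p,q) = (0, 5.6), which is not an integer point.
(p,q)=(1,5): 3·1+5·5=28≤28, 4·1+4·5=24≤30, objective 27.
(p,q)=(0,5): 3·0+5·5=25≤28, 4·0+4·5=20≤30, objective 25.
(p,q)=(2,4): 3·2+5·4=26≤28, 4·2+4·4=24≤30, objective 24.
No feasible integer point exceeds 27.

27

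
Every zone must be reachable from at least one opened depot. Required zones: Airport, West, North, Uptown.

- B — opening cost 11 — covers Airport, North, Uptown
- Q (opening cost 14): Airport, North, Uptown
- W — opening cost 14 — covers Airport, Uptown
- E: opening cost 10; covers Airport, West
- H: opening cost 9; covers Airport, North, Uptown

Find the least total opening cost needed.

This is a weighted set-cover instance.
Choose E and H: together they cover Airport, West, North, Uptown — every zone.
Total opening cost: 10 + 9 = 19.
No cover costs less than 19.

19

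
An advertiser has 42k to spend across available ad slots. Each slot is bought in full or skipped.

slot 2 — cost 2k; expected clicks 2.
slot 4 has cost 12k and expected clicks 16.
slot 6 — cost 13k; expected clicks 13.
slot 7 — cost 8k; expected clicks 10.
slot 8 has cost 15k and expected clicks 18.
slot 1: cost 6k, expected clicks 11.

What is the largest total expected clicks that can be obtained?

Allowing fractional choices, the relaxed optimum would be about 56.0, but ad slots are indivisible.
slot 4 + slot 7 + slot 8 + slot 1: cost 12 + 8 + 15 + 6 = 41 ≤ 42, expected clicks 16 + 10 + 18 + 11 = 55.
slot 2 + slot 4 + slot 6 + slot 7 + slot 1: cost 2 + 12 + 13 + 8 + 6 = 41 ≤ 42, expected clicks 2 + 16 + 13 + 10 + 11 = 52.
Best is slot 4, slot 7, slot 8, and slot 1 with total expected clicks 55.

55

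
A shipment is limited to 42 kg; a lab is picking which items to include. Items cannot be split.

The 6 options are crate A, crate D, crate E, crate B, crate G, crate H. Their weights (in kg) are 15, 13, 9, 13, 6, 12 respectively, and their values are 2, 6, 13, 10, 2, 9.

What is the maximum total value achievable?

crate E + crate B + crate G + crate H: weight 9 + 13 + 6 + 12 = 40 ≤ 42, value 13 + 10 + 2 + 9 = 34.
crate E + crate B + crate H: weight 9 + 13 + 12 = 34 ≤ 42, value 13 + 10 + 9 = 32.
Best is crate E, crate B, crate G, and crate H with total value 34.

34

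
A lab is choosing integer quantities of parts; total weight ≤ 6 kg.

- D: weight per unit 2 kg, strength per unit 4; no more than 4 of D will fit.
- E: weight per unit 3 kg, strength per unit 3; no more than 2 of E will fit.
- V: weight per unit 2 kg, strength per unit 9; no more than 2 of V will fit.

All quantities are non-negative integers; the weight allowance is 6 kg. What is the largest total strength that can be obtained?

22

Take 1×D and 2×V: weight 6 ≤ 6, strength 1·4 + 2·9 = 22.
V has the best ratio (9/2) and is taken to its limit of 2; remaining capacity is filled optimally with the others.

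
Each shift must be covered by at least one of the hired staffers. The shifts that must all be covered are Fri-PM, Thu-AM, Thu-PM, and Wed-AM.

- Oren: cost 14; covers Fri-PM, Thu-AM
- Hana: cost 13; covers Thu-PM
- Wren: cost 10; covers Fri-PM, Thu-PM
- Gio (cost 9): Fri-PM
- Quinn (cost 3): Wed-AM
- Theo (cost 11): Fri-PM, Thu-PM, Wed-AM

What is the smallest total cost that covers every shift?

25

Choose Oren and Theo: together they cover Fri-PM, Thu-AM, Thu-PM, Wed-AM — every shift.
Total cost: 14 + 11 = 25.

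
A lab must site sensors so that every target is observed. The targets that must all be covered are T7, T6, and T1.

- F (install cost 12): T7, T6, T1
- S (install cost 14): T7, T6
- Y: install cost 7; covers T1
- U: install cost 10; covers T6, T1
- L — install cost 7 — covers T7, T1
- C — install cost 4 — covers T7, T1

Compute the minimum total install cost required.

This is an integer covering problem.
F alone covers T7, T6, T1 — every target.
Total install cost: 12.

12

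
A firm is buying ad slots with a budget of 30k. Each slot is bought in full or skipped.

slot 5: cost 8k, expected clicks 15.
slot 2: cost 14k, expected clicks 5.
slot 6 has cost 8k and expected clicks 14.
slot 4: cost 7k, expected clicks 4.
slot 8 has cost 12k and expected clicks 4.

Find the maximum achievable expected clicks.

Allowing fractional choices, the relaxed optimum would be about 35.5, but ad slots are indivisible.
slot 5 + slot 2 + slot 6: cost 8 + 14 + 8 = 30 ≤ 30, expected clicks 15 + 5 + 14 = 34.
slot 5 + slot 6 + slot 8: cost 8 + 8 + 12 = 28 ≤ 30, expected clicks 15 + 14 + 4 = 33.
slot 5 + slot 6 + slot 4: cost 8 + 8 + 7 = 23 ≤ 30, expected clicks 15 + 14 + 4 = 33.
Best is slot 5, slot 2, and slot 6 with total expected clicks 34.

34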